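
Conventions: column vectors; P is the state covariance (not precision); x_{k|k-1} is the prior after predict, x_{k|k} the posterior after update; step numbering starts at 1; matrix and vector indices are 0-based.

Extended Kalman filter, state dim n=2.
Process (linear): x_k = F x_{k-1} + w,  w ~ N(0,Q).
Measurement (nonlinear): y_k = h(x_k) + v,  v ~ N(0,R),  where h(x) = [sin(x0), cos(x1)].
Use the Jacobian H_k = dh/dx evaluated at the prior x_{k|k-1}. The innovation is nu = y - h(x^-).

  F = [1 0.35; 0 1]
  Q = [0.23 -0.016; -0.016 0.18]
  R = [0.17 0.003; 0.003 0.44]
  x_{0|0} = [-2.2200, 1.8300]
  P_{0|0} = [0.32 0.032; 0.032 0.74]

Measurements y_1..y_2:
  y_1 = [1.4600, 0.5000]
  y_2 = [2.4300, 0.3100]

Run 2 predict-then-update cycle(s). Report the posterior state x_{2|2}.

x_post = [1.9295, 1.6444]

step 1: x^-=[-1.5795, 1.8300]  P^-=[0.6631 0.2750; 0.2750 0.9200]  H_jac=[-0.0087 0.0000; 0.0000 -0.9666]  S=[0.1701 0.0053; 0.0053 1.2996]  K=[-0.0275 -0.2044; 0.0073 -0.6843]  nu=[2.4600, 0.7563]  x^+=[-1.8019, 1.3304]  P^+=[0.6086 0.0931; 0.0931 0.3115]
step 2: x^-=[-1.3362, 1.3304]  P^-=[0.9419 0.1862; 0.1862 0.4915]  H_jac=[0.2324 0.0000; 0.0000 -0.9712]  S=[0.2209 -0.0390; -0.0390 0.9036]  K=[0.9631 -0.1585; 0.1033 -0.5238]  nu=[3.4026, 0.0719]  x^+=[1.9295, 1.6444]  P^+=[0.7024 0.0688; 0.0688 0.2370]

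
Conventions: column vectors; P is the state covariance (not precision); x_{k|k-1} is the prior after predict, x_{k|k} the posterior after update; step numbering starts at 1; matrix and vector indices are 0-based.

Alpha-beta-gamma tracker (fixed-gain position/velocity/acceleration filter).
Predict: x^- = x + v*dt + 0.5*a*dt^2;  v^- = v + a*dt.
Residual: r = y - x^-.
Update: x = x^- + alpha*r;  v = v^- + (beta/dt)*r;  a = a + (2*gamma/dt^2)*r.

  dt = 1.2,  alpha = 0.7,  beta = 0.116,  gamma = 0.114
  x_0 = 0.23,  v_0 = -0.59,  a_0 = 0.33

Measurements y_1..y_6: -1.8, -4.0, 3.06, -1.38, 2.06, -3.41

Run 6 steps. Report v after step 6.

step 1: x_pred=-0.2404  r=-1.5596  x^+=-1.3321  v^+=-0.3448  a^+=0.0831
step 2: x_pred=-1.6860  r=-2.3140  x^+=-3.3058  v^+=-0.4688  a^+=-0.2833
step 3: x_pred=-4.0723  r=7.1323  x^+=0.9203  v^+=-0.1193  a^+=0.8460
step 4: x_pred=1.3863  r=-2.7663  x^+=-0.5501  v^+=0.6285  a^+=0.4080
step 5: x_pred=0.4978  r=1.5622  x^+=1.5913  v^+=1.2691  a^+=0.6553
step 6: x_pred=3.5860  r=-6.9960  x^+=-1.3112  v^+=1.3792  a^+=-0.4524

v_post = 1.3792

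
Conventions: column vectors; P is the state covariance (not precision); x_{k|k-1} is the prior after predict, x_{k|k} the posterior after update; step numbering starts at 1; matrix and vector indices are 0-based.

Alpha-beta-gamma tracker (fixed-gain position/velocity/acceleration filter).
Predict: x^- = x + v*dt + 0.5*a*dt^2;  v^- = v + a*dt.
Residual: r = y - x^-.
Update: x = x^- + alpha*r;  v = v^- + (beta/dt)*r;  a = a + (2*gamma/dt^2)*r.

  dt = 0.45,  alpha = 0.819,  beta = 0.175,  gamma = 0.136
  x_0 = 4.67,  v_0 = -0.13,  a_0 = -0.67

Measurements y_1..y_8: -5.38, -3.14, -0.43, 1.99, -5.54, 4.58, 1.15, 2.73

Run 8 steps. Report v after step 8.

step 1: x_pred=4.5437  r=-9.9237  x^+=-3.5838  v^+=-4.2907  a^+=-13.9996
step 2: x_pred=-6.9321  r=3.7921  x^+=-3.8264  v^+=-9.1158  a^+=-8.9060
step 3: x_pred=-8.8302  r=8.4002  x^+=-1.9504  v^+=-9.8568  a^+=2.3773
step 4: x_pred=-6.1453  r=8.1353  x^+=0.5175  v^+=-5.6233  a^+=13.3046
step 5: x_pred=-0.6659  r=-4.8741  x^+=-4.6578  v^+=-1.5317  a^+=6.7576
step 6: x_pred=-4.6628  r=9.2428  x^+=2.9070  v^+=5.1037  a^+=19.1727
step 7: x_pred=7.1449  r=-5.9949  x^+=2.2351  v^+=11.4000  a^+=11.1202
step 8: x_pred=8.4910  r=-5.7610  x^+=3.7727  v^+=14.1637  a^+=3.3820

v_post = 14.1637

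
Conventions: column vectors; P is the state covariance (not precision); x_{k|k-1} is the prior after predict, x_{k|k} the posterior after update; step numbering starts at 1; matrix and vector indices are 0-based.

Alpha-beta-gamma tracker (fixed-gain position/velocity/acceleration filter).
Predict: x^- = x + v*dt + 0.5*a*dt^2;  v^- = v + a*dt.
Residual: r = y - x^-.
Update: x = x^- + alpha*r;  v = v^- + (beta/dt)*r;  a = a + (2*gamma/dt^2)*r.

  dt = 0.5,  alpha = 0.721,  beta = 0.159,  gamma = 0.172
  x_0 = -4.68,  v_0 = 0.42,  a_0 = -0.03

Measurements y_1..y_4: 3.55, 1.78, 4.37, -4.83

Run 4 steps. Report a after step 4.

a_post = -17.9929

step 1: x_pred=-4.4737  r=8.0237  x^+=1.3114  v^+=2.9566  a^+=11.0107
step 2: x_pred=4.1660  r=-2.3860  x^+=2.4457  v^+=7.7031  a^+=7.7276
step 3: x_pred=7.2632  r=-2.8932  x^+=5.1772  v^+=10.6469  a^+=3.7465
step 4: x_pred=10.9690  r=-15.7990  x^+=-0.4221  v^+=7.4961  a^+=-17.9929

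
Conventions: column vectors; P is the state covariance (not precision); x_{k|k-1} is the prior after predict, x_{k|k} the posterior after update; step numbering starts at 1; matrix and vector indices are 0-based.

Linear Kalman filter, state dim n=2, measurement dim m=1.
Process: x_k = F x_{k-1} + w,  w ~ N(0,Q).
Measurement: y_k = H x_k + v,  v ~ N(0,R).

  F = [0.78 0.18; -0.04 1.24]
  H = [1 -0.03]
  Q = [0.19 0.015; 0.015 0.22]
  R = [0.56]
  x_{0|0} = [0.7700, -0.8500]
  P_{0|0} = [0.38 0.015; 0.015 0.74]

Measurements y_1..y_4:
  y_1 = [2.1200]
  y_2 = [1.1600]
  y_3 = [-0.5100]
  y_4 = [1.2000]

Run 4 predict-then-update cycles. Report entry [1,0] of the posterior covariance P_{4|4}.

P_post[1,0] = 0.6270

step 1: x^-=[0.4476, -1.0848]  P^-=[0.4494 0.1827; 0.1827 1.3569]  S=[0.9996]  K=[0.4441; 0.1421]  nu=[1.6399]  x^+=[1.1758, -0.8519]  P^+=[0.2523 0.1197; 0.1197 1.3368]
step 2: x^-=[0.7638, -1.1033]  P^-=[0.4204 0.4204; 0.4204 2.2640]  S=[0.9572]  K=[0.4260; 0.3682]  nu=[0.3631]  x^+=[0.9185, -0.9696]  P^+=[0.2467 0.2702; 0.2702 2.1342]
step 3: x^-=[0.5419, -1.2391]  P^-=[0.4851 0.7431; 0.7431 3.4751]  S=[1.0036]  K=[0.4611; 0.6365]  nu=[-1.0891]  x^+=[0.0397, -1.9322]  P^+=[0.2717 0.4485; 0.4485 3.0685]
step 4: x^-=[-0.3168, -2.3976]  P^-=[0.5806 1.1220; 1.1220 4.8941]  S=[1.0777]  K=[0.5075; 0.9048]  nu=[1.4449]  x^+=[0.4165, -1.0902]  P^+=[0.3030 0.6270; 0.6270 4.0118]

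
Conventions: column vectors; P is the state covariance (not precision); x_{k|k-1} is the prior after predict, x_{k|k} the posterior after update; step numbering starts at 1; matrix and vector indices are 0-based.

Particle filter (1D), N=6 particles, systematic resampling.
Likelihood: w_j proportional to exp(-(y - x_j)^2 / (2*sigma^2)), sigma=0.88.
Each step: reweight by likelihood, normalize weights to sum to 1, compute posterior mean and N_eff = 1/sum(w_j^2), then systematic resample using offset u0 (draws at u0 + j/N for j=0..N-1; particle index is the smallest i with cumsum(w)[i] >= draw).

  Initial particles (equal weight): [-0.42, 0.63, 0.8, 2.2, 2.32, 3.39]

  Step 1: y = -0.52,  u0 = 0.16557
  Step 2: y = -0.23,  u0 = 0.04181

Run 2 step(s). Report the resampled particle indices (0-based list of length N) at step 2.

resampled_idx = [0, 0, 1, 2, 2, 4]

step 1: w=[0.5652, 0.2422, 0.1847, 0.0048, 0.0031, 0.0000]  mean=0.0808  Neff=2.4258  idx=[0, 0, 0, 1, 2, 4]
step 2: w=[0.2400, 0.2400, 0.2400, 0.1524, 0.1238, 0.0037]  mean=-0.0988  Neff=4.7302  idx=[0, 0, 1, 2, 2, 4]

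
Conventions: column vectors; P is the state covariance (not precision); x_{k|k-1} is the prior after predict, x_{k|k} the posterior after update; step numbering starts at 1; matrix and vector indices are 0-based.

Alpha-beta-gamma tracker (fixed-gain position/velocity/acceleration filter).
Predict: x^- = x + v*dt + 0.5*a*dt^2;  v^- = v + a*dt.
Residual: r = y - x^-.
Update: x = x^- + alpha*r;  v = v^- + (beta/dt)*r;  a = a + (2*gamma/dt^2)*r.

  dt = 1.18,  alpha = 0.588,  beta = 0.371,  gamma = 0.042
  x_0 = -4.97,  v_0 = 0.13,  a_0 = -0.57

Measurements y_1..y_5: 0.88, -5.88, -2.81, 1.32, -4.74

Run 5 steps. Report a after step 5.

step 1: x_pred=-5.2134  r=6.0934  x^+=-1.6305  v^+=1.3732  a^+=-0.2024
step 2: x_pred=-0.1510  r=-5.7290  x^+=-3.5197  v^+=-0.6668  a^+=-0.5480
step 3: x_pred=-4.6881  r=1.8781  x^+=-3.5838  v^+=-0.7230  a^+=-0.4347
step 4: x_pred=-4.7396  r=6.0596  x^+=-1.1765  v^+=0.6692  a^+=-0.0692
step 5: x_pred=-0.4351  r=-4.3049  x^+=-2.9664  v^+=-0.7659  a^+=-0.3289

a_post = -0.3289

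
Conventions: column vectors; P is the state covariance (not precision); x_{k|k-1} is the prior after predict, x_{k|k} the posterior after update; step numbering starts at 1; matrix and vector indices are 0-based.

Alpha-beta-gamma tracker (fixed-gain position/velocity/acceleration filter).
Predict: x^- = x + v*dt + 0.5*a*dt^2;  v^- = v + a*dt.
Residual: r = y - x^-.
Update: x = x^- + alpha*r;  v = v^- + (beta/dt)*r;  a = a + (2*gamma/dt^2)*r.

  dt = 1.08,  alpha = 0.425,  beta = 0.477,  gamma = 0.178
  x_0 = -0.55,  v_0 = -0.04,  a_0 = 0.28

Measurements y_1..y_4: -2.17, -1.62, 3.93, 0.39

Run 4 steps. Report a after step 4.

a_post = 0.8878

step 1: x_pred=-0.4299  r=-1.7401  x^+=-1.1694  v^+=-0.5061  a^+=-0.2511
step 2: x_pred=-1.8625  r=0.2425  x^+=-1.7594  v^+=-0.6702  a^+=-0.1771
step 3: x_pred=-2.5866  r=6.5166  x^+=0.1830  v^+=2.0167  a^+=1.8119
step 4: x_pred=3.4177  r=-3.0277  x^+=2.1309  v^+=2.6363  a^+=0.8878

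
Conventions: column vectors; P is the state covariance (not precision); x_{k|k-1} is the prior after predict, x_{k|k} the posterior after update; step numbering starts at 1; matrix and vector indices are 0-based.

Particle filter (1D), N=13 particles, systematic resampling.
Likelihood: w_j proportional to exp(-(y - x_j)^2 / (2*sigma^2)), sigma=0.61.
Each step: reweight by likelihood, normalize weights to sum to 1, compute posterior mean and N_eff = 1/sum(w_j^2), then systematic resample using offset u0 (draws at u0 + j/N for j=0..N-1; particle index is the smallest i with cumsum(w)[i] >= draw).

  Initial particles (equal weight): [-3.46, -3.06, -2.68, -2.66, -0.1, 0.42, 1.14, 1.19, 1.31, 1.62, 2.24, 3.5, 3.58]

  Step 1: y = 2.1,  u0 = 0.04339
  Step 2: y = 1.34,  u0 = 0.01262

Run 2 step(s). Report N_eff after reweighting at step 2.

N_eff = 10.4219

step 1: w=[0.0000, 0.0000, 0.0000, 0.0000, 0.0005, 0.0078, 0.0997, 0.1131, 0.1487, 0.2524, 0.3350, 0.0247, 0.0181]  mean=1.7569  Neff=4.5087  idx=[6, 7, 7, 8, 8, 9, 9, 9, 10, 10, 10, 10, 11]
step 2: w=[0.1061, 0.1086, 0.1086, 0.1118, 0.1118, 0.1007, 0.1007, 0.1007, 0.0377, 0.0377, 0.0377, 0.0377, 0.0002]  mean=1.5003  Neff=10.4219  idx=[0, 0, 1, 2, 2, 3, 4, 5, 5, 6, 7, 8, 10]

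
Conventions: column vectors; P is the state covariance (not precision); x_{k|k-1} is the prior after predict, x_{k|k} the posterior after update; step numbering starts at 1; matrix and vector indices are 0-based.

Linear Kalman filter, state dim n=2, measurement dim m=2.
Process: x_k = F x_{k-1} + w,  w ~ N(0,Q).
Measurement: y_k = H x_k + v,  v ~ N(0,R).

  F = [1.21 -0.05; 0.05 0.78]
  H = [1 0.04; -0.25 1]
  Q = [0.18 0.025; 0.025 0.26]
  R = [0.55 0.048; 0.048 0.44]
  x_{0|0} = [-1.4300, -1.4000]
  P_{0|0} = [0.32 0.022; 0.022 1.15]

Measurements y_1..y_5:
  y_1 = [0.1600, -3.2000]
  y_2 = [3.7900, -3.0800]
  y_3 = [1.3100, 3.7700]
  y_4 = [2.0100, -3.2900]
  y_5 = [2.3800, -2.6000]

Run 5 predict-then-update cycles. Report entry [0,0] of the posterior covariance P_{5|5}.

P_post[0,0] = 0.2760

step 1: x^-=[-1.6603, -1.1635]  P^-=[0.6487 0.0202; 0.0202 0.9622]  S=[1.2019 -0.0557; -0.0557 1.4326]  K=[0.5368 -0.0782; 0.0799 0.6712]  nu=[1.8668, -2.4516]  x^+=[-0.4664, -2.6598]  P^+=[0.2889 0.0636; 0.0636 0.3151]
step 2: x^-=[-0.4313, -2.0979]  P^-=[0.5961 0.0900; 0.0900 0.4574]  S=[1.1541 0.0064; 0.0064 0.8896]  K=[0.5201 -0.0701; 0.0912 0.4882]  nu=[4.3052, -1.0899]  x^+=[1.8840, -2.2375]  P^+=[0.2801 0.0642; 0.0642 0.2352]
step 3: x^-=[2.3915, -1.6510]  P^-=[0.5829 0.0932; 0.0932 0.4088]  S=[1.1410 0.0109; 0.0109 0.8387]  K=[0.5148 -0.0693; 0.0916 0.4585]  nu=[-1.0155, 6.0189]  x^+=[1.4514, 1.0156]  P^+=[0.2773 0.0635; 0.0635 0.2220]
step 4: x^-=[1.7054, 0.8647]  P^-=[0.5788 0.0929; 0.0929 0.4007]  S=[1.1369 0.0113; 0.0113 0.8304]  K=[0.5131 -0.0694; 0.0913 0.4533]  nu=[0.2700, -3.7284]  x^+=[2.1025, -0.8008]  P^+=[0.2763 0.0632; 0.0632 0.2196]
step 5: x^-=[2.5841, -0.5195]  P^-=[0.5775 0.0926; 0.0926 0.3993]  S=[1.1355 0.0113; 0.0113 0.8290]  K=[0.5125 -0.0694; 0.0911 0.4524]  nu=[-0.1833, -1.4345]  x^+=[2.5897, -1.1852]  P^+=[0.2760 0.0631; 0.0631 0.2192]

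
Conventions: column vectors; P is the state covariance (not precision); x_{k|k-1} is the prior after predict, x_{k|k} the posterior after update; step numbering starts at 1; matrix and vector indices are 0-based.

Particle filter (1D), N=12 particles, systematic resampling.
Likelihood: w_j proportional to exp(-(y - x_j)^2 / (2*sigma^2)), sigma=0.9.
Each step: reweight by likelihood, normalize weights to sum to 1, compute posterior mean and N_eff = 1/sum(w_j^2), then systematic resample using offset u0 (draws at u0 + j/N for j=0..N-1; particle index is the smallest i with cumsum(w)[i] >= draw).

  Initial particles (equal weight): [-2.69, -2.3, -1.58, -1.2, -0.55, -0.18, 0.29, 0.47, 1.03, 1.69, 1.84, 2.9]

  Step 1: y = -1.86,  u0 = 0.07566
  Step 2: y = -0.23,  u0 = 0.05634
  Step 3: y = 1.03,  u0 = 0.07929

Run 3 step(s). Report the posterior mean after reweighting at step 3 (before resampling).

step 1: w=[0.1685, 0.2288, 0.2456, 0.1970, 0.0894, 0.0452, 0.0149, 0.0090, 0.0015, 0.0001, 0.0001, 0.0000]  mean=-1.6509  Neff=5.2573  idx=[0, 0, 1, 1, 2, 2, 2, 3, 3, 3, 4, 7]
step 2: w=[0.0053, 0.0053, 0.0157, 0.0157, 0.0718, 0.0718, 0.0718, 0.1238, 0.1238, 0.1238, 0.2077, 0.1635]  mean=-0.9241  Neff=7.5837  idx=[4, 5, 6, 7, 8, 8, 9, 10, 10, 10, 11, 11]
step 3: w=[0.0059, 0.0059, 0.0059, 0.0184, 0.0184, 0.0184, 0.0184, 0.0850, 0.0850, 0.0850, 0.3269, 0.3269]  mean=0.0506  Neff=4.2233  idx=[6, 7, 8, 9, 10, 10, 10, 10, 11, 11, 11, 11]

post_mean = 0.0506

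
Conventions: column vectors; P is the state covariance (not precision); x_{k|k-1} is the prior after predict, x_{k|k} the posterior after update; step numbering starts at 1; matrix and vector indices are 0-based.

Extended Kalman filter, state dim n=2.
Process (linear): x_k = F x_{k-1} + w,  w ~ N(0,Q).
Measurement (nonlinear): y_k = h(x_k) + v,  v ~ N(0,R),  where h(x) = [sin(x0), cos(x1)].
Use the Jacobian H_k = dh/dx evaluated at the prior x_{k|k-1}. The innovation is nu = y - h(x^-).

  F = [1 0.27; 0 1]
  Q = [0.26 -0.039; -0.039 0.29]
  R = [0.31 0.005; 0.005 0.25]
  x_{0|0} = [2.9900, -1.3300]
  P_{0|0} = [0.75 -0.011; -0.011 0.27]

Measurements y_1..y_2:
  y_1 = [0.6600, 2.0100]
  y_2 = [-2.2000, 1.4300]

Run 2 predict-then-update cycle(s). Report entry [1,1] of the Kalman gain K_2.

K[1,1] = 0.1733

step 1: x^-=[2.6309, -1.3300]  P^-=[1.0237 0.0229; 0.0229 0.5600]  H_jac=[-0.8724 0.0000; 0.0000 0.9711]  S=[1.0892 -0.0144; -0.0144 0.7782]  K=[-0.8198 0.0134; -0.0091 0.6987]  nu=[0.1712, 1.7715]  x^+=[2.5143, -0.0938]  P^+=[0.2912 -0.0008; -0.0008 0.1798]
step 2: x^-=[2.4890, -0.0938]  P^-=[0.5639 0.0088; 0.0088 0.4698]  H_jac=[-0.7945 0.0000; 0.0000 0.0936]  S=[0.6660 0.0043; 0.0043 0.2541]  K=[-0.6729 0.0147; -0.0116 0.1733]  nu=[-2.8073, 0.4344]  x^+=[4.3843, 0.0141]  P^+=[0.2625 0.0034; 0.0034 0.4621]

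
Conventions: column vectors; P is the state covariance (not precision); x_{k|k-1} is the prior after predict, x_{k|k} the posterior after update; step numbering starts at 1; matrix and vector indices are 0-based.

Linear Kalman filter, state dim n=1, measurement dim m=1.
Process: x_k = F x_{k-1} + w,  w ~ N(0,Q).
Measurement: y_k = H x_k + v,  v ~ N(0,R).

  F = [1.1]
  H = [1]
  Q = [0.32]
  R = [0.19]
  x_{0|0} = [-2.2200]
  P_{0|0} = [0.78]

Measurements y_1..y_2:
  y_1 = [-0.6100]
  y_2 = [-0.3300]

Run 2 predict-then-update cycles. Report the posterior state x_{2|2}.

step 1: x^-=[-2.4420]  P^-=[1.2638]  S=[1.4538]  K=[0.8693]  nu=[1.8320]  x^+=[-0.8494]  P^+=[0.1652]
step 2: x^-=[-0.9344]  P^-=[0.5199]  S=[0.7099]  K=[0.7323]  nu=[0.6044]  x^+=[-0.4918]  P^+=[0.1391]

x_post = [-0.4918]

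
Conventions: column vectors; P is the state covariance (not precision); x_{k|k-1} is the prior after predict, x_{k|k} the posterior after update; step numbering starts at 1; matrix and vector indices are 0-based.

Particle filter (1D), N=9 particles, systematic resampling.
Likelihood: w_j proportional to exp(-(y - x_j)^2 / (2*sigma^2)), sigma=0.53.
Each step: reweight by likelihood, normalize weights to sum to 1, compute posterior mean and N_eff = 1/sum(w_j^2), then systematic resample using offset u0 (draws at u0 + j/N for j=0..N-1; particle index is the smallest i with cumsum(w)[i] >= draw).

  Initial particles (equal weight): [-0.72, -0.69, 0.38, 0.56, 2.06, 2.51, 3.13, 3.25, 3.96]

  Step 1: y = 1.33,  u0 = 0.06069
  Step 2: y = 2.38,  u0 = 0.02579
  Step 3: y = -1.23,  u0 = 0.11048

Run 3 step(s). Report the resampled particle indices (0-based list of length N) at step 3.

step 1: w=[0.0005, 0.0007, 0.1956, 0.3394, 0.3776, 0.0818, 0.0031, 0.0014, 0.0000]  mean=1.2607  Neff=3.3035  idx=[2, 2, 3, 3, 3, 4, 4, 4, 5]
step 2: w=[0.0002, 0.0002, 0.0008, 0.0008, 0.0008, 0.2395, 0.2395, 0.2395, 0.2788]  mean=2.1811  Neff=4.0040  idx=[5, 5, 6, 6, 6, 7, 7, 8, 8]
step 3: w=[0.1427, 0.1427, 0.1427, 0.1427, 0.1427, 0.1427, 0.1427, 0.0005, 0.0005]  mean=2.0605  Neff=7.0143  idx=[0, 1, 2, 3, 3, 4, 5, 6, 7]

resampled_idx = [0, 1, 2, 3, 3, 4, 5, 6, 7]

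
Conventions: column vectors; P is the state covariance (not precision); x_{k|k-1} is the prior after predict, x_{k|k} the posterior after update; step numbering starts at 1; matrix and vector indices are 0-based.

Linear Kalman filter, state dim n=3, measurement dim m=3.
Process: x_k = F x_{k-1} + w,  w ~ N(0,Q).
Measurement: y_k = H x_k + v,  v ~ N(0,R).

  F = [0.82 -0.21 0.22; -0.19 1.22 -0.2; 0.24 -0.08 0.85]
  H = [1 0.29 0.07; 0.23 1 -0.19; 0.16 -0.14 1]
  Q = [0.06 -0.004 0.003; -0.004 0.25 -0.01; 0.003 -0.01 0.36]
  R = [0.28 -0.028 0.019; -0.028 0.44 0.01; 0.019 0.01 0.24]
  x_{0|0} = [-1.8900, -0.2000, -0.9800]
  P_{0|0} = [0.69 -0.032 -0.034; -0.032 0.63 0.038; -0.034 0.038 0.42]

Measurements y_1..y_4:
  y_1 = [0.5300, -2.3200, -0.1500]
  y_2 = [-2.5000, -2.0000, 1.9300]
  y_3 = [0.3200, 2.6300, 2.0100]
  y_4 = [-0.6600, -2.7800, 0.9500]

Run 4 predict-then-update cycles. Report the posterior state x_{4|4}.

x_post = [0.1774, -1.4056, 0.9881]

step 1: x^-=[-1.7234, 0.3111, -1.2706]  P^-=[0.5673 -0.3059 0.1987; -0.3059 1.2231 -0.1371; 0.1987 -0.1371 0.6894]  S=[0.7984 0.0851 0.2995; 0.0851 1.6120 -0.4115; 0.2995 -0.4115 1.0836]  K=[0.5993 -0.1416 0.0872; -0.0066 0.7175 -0.0554; -0.0080 0.0415 0.7012]  nu=[2.2521, -2.4761, 1.4399]  x^+=[0.1024, -1.5600, -0.3816]  P^+=[0.2130 -0.1313 -0.0216; -0.1313 0.3578 0.0649; -0.0216 0.0649 0.1811]
step 2: x^-=[0.3277, -1.8464, -0.1749]  P^-=[0.2592 -0.2489 0.0711; -0.2489 0.8251 -0.0531; 0.0711 -0.0531 0.4928]  S=[0.4745 -0.0143 0.1418; -0.0143 1.1961 -0.2617; 0.1418 -0.2617 0.8044]  K=[0.3800 -0.1502 0.0674; 0.0069 0.6390 -0.0524; -0.0022 0.0326 0.6470]  nu=[-2.2800, -0.2622, 1.7940]  x^+=[-0.3784, -2.1236, 0.9824]  P^+=[0.1458 -0.1129 -0.0172; -0.1129 0.3171 0.0564; -0.0172 0.0564 0.1662]
step 3: x^-=[0.3518, -2.7154, 0.9141]  P^-=[0.2075 -0.2117 0.0572; -0.2117 0.7574 -0.0476; 0.0572 -0.0476 0.4802]  S=[0.4369 -0.0034 0.1194; -0.0034 1.1415 -0.2441; 0.1194 -0.2441 0.7814]  K=[0.3261 -0.1393 0.0603; 0.0296 0.6179 -0.0514; 0.0007 0.0275 0.6432]  nu=[0.6917, 5.4382, 0.6595]  x^+=[-0.1402, 0.6315, 1.4881]  P^+=[0.1270 -0.1019 -0.0153; -0.1019 0.3041 0.0533; -0.0153 0.0533 0.1646]
step 4: x^-=[0.0798, 0.4995, 1.1807]  P^-=[0.1914 -0.1953 0.0538; -0.1953 0.7339 -0.0455; 0.0538 -0.0455 0.4786]  S=[0.4279 0.0042 0.1132; 0.0042 1.1241 -0.2376; 0.1132 -0.2376 0.7766]  K=[0.3097 -0.1325 0.0582; 0.0410 0.6098 -0.0506; 0.0027 0.0255 0.6430]  nu=[-0.9673, -3.0735, -0.1735]  x^+=[0.1774, -1.4056, 0.9881]  P^+=[0.1206 -0.0968 -0.0143; -0.0968 0.2988 0.0521; -0.0143 0.0521 0.1642]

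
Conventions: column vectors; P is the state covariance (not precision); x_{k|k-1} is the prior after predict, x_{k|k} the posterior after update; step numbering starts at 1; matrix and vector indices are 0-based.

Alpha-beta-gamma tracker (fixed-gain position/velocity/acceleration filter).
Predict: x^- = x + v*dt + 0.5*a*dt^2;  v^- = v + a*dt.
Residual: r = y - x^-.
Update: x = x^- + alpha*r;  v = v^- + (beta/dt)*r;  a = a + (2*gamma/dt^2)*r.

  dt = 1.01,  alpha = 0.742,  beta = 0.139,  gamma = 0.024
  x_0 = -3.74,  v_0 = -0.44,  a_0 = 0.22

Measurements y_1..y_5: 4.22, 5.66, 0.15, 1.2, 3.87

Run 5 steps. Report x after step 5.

x_post = 3.8144

step 1: x_pred=-4.0722  r=8.2922  x^+=2.0806  v^+=0.9234  a^+=0.6102
step 2: x_pred=3.3245  r=2.3355  x^+=5.0574  v^+=1.8611  a^+=0.7201
step 3: x_pred=7.3044  r=-7.1544  x^+=1.9958  v^+=1.6038  a^+=0.3834
step 4: x_pred=3.8112  r=-2.6112  x^+=1.8737  v^+=1.6317  a^+=0.2606
step 5: x_pred=3.6546  r=0.2154  x^+=3.8144  v^+=1.9245  a^+=0.2707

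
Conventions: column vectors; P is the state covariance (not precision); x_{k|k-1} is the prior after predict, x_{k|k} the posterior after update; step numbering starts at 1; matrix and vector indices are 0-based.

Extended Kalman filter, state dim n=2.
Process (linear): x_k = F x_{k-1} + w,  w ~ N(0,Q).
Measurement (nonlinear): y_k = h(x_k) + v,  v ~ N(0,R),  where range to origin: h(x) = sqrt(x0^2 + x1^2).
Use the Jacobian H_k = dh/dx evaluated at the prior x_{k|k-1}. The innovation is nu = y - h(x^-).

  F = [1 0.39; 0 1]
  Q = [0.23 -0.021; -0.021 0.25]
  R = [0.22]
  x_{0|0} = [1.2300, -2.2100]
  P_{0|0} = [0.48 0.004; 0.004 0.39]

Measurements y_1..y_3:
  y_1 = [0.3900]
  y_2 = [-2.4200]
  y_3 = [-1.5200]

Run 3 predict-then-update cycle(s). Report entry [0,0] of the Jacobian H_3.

step 1: x^-=[0.3681, -2.2100]  P^-=[0.7724 0.1351; 0.1351 0.6400]  H_jac=[0.1643 -0.9864]  S=[0.8198]  K=[-0.0078; -0.7430]  nu=[-1.8504]  x^+=[0.3824, -0.8351]  P^+=[0.7724 0.1304; 0.1304 0.1874]
step 2: x^-=[0.0568, -0.8351]  P^-=[1.1326 0.1825; 0.1825 0.4374]  H_jac=[0.0678 -0.9977]  S=[0.6359]  K=[-0.1655; -0.6668]  nu=[-3.2570]  x^+=[0.5959, 1.3367]  P^+=[1.1152 0.1123; 0.1123 0.1547]
step 3: x^-=[1.1172, 1.3367]  P^-=[1.4563 0.1516; 0.1516 0.4047]  H_jac=[0.6413 0.7673]  S=[1.2063]  K=[0.8706; 0.3380]  nu=[-3.2621]  x^+=[-1.7227, 0.2342]  P^+=[0.5420 -0.2034; -0.2034 0.2669]

H_jac[0,0] = 0.6413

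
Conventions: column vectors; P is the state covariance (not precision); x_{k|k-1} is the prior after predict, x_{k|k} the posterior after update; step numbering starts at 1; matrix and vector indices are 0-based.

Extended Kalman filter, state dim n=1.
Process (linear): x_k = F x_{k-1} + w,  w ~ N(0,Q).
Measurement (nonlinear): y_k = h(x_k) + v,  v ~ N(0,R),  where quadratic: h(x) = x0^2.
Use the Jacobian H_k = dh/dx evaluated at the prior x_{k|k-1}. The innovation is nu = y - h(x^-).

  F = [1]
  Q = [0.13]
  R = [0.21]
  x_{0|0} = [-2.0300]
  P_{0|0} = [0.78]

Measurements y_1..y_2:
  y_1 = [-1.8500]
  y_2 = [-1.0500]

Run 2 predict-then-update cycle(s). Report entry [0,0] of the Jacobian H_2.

step 1: x^-=[-2.0300]  P^-=[0.9100]  H_jac=[-4.0600]  S=[15.2101]  K=[-0.2429]  nu=[-5.9709]  x^+=[-0.5796]  P^+=[0.0126]
step 2: x^-=[-0.5796]  P^-=[0.1426]  H_jac=[-1.1593]  S=[0.4016]  K=[-0.4115]  nu=[-1.3860]  x^+=[-0.0093]  P^+=[0.0745]

H_jac[0,0] = -1.1593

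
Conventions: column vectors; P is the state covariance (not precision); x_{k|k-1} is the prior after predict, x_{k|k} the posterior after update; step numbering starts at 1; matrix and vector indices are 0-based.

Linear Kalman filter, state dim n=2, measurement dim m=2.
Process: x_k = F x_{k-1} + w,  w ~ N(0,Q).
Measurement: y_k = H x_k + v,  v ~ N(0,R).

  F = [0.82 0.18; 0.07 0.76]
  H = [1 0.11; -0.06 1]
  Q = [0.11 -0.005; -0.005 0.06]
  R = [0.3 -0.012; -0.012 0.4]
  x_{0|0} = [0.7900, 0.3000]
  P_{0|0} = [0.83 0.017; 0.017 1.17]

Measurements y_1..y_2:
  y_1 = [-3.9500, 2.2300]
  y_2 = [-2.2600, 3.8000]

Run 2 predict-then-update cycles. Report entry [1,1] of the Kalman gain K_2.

step 1: x^-=[0.7018, 0.2833]  P^-=[0.7110 0.2135; 0.2135 0.7417]  S=[1.0670 0.2390; 0.2390 1.1186]  K=[0.6871 0.0059; 0.1372 0.6223]  nu=[-4.6830, 1.9888]  x^+=[-2.5040, 0.8785]  P^+=[0.2053 0.0064; 0.0064 0.2476]
step 2: x^-=[-1.8952, 0.4924]  P^-=[0.2580 0.0448; 0.0448 0.2047]  S=[0.5703 0.0395; 0.0395 0.6003]  K=[0.4597 0.0185; 0.0951 0.3303]  nu=[-0.4190, 3.1939]  x^+=[-2.0286, 1.5076]  P^+=[0.1366 0.0101; 0.0101 0.1316]

K[1,1] = 0.3303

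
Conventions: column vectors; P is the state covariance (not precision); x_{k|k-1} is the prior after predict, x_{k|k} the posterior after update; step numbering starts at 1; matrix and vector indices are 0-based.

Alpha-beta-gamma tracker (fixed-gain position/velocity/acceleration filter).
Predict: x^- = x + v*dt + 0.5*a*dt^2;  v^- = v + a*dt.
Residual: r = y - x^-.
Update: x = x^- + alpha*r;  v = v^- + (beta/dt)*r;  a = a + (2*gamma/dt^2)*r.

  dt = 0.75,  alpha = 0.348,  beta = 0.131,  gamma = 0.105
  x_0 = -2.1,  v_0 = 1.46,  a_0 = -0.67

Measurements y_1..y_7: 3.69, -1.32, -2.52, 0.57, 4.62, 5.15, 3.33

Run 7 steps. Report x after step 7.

step 1: x_pred=-1.1934  r=4.8834  x^+=0.5060  v^+=1.8105  a^+=1.1531
step 2: x_pred=2.1882  r=-3.5082  x^+=0.9673  v^+=2.0626  a^+=-0.1566
step 3: x_pred=2.4702  r=-4.9902  x^+=0.7336  v^+=1.0735  a^+=-2.0196
step 4: x_pred=0.9708  r=-0.4008  x^+=0.8313  v^+=-0.5112  a^+=-2.1692
step 5: x_pred=-0.1622  r=4.7822  x^+=1.5020  v^+=-1.3028  a^+=-0.3839
step 6: x_pred=0.4170  r=4.7330  x^+=2.0641  v^+=-0.7640  a^+=1.3831
step 7: x_pred=1.8801  r=1.4499  x^+=2.3847  v^+=0.5266  a^+=1.9244

x_post = 2.3847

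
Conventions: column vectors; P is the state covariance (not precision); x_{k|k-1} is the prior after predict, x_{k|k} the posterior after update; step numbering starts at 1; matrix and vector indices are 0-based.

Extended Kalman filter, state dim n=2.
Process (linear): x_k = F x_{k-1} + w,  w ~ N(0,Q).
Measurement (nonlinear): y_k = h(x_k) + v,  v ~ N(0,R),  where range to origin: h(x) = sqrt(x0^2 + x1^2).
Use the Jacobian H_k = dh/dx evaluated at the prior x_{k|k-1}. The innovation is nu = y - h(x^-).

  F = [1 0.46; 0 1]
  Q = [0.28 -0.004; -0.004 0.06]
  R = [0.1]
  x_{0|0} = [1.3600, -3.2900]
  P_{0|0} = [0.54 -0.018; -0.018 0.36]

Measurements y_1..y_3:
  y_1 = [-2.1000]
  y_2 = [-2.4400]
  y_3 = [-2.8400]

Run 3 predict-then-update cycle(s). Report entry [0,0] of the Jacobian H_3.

step 1: x^-=[-0.1534, -3.2900]  P^-=[0.8796 0.1436; 0.1436 0.4200]  H_jac=[-0.0466 -0.9989]  S=[0.5344]  K=[-0.3451; -0.7977]  nu=[-5.3936]  x^+=[1.7080, 1.0122]  P^+=[0.8160 -0.0035; -0.0035 0.0800]
step 2: x^-=[2.1736, 1.0122]  P^-=[1.1097 0.0293; 0.0293 0.1400]  H_jac=[0.9065 0.4222]  S=[1.0593]  K=[0.9613; 0.0809]  nu=[-4.8377]  x^+=[-2.4770, 0.6209]  P^+=[0.1307 -0.0531; -0.0531 0.1331]
step 3: x^-=[-2.1913, 0.6209]  P^-=[0.3901 0.0042; 0.0042 0.1931]  H_jac=[-0.9621 0.2726]  S=[0.4733]  K=[-0.7906; 0.1028]  nu=[-5.1176]  x^+=[1.8549, 0.0951]  P^+=[0.0943 0.0426; 0.0426 0.1881]

H_jac[0,0] = -0.9621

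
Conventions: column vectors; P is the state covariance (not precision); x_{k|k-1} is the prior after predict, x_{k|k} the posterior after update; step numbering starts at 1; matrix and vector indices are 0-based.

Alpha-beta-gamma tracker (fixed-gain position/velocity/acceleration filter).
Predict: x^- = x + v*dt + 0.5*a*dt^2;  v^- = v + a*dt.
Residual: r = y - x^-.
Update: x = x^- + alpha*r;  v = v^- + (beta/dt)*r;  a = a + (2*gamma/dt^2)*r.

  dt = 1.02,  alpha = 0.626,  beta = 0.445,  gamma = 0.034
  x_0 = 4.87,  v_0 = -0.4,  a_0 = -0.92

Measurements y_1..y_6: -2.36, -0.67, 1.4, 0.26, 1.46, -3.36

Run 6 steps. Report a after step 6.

step 1: x_pred=3.9834  r=-6.3434  x^+=0.0124  v^+=-4.1059  a^+=-1.3346
step 2: x_pred=-4.8698  r=4.1998  x^+=-2.2407  v^+=-3.6349  a^+=-1.0601
step 3: x_pred=-6.4998  r=7.8998  x^+=-1.5545  v^+=-1.2697  a^+=-0.5438
step 4: x_pred=-3.1325  r=3.3925  x^+=-1.0088  v^+=-0.3443  a^+=-0.3220
step 5: x_pred=-1.5275  r=2.9875  x^+=0.3427  v^+=0.6306  a^+=-0.1268
step 6: x_pred=0.9199  r=-4.2799  x^+=-1.7593  v^+=-1.3659  a^+=-0.4065

a_post = -0.4065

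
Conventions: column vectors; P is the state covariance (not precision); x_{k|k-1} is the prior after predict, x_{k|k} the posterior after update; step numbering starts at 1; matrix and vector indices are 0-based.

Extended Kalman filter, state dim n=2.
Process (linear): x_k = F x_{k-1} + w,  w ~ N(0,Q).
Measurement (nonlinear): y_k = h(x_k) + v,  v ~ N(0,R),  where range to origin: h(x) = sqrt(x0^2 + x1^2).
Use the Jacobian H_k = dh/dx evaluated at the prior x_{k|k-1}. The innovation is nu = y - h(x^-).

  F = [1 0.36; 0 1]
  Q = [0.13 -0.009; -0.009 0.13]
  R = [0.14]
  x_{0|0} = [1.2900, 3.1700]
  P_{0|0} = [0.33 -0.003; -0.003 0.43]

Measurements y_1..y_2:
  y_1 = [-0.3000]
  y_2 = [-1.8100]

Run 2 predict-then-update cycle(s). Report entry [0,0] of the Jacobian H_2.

H_jac[0,0] = 0.6606

step 1: x^-=[2.4312, 3.1700]  P^-=[0.5136 0.1428; 0.1428 0.5600]  H_jac=[0.6086 0.7935]  S=[0.8207]  K=[0.5189; 0.6473]  nu=[-4.2950]  x^+=[0.2026, 0.3898]  P^+=[0.2926 -0.1329; -0.1329 0.2161]
step 2: x^-=[0.3430, 0.3898]  P^-=[0.3549 -0.0641; -0.0641 0.3461]  H_jac=[0.6606 0.7508]  S=[0.4264]  K=[0.4371; 0.5101]  nu=[-2.3292]  x^+=[-0.6750, -0.7984]  P^+=[0.2735 -0.1591; -0.1591 0.2351]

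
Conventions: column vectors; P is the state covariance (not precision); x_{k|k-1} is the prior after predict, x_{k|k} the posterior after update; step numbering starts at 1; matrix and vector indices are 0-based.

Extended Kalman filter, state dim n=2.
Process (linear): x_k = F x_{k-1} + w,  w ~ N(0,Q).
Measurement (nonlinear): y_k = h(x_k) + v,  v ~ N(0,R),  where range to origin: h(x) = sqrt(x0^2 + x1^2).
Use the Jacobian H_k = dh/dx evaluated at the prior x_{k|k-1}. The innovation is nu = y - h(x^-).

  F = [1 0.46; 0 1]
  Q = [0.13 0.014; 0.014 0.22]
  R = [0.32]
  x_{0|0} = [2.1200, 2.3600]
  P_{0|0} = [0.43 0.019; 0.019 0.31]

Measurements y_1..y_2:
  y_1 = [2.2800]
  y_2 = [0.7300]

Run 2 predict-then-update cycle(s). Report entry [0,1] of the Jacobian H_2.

H_jac[0,1] = 0.4825

step 1: x^-=[3.2056, 2.3600]  P^-=[0.6431 0.1756; 0.1756 0.5300]  H_jac=[0.8053 0.5929]  S=[1.0910]  K=[0.5701; 0.4176]  nu=[-1.7006]  x^+=[2.2361, 1.6498]  P^+=[0.2885 -0.0842; -0.0842 0.3397]
step 2: x^-=[2.9950, 1.6498]  P^-=[0.4130 0.0861; 0.0861 0.5597]  H_jac=[0.8759 0.4825]  S=[0.8399]  K=[0.4801; 0.4113]  nu=[-2.6893]  x^+=[1.7038, 0.5436]  P^+=[0.2193 -0.0798; -0.0798 0.4176]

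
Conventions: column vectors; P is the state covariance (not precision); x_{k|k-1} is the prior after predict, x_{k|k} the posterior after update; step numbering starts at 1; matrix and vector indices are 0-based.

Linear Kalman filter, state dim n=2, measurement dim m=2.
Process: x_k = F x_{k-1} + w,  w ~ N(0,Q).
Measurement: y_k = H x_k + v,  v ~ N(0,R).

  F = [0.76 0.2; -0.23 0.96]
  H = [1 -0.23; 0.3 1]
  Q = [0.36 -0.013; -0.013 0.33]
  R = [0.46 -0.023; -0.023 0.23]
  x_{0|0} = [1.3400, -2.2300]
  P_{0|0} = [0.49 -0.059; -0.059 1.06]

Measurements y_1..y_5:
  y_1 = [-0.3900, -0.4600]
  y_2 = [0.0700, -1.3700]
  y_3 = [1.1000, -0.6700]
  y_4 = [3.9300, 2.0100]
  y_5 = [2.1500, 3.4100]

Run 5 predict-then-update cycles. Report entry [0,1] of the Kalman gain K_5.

step 1: x^-=[0.5724, -2.4490]  P^-=[0.6675 0.0645; 0.0645 1.3589]  S=[1.1697 -0.0752; -0.0752 1.6877]  K=[0.5697 0.1823; -0.1600 0.8095]  nu=[-1.5257, 1.8173]  x^+=[0.0345, -0.7338]  P^+=[0.2474 -0.0454; -0.0454 0.2035]
step 2: x^-=[-0.1205, -0.7124]  P^-=[0.4972 -0.0482; -0.0482 0.5507]  S=[1.0086 -0.0454; -0.0454 0.7965]  K=[0.5110 0.1559; -0.1435 0.6650]  nu=[0.0267, -0.6214]  x^+=[-0.2038, -1.1295]  P^+=[0.2217 -0.0424; -0.0424 0.1690]
step 3: x^-=[-0.3808, -1.0375]  P^-=[0.4819 -0.0483; -0.0483 0.5162]  S=[0.9915 -0.0421; -0.0421 0.7606]  K=[0.5039 0.1545; -0.1408 0.6518]  nu=[1.2421, 0.4817]  x^+=[0.3195, -0.8984]  P^+=[0.2186 -0.0417; -0.0417 0.1657]
step 4: x^-=[0.0632, -0.9359]  P^-=[0.4803 -0.0479; -0.0479 0.5126]  S=[0.9894 -0.0414; -0.0414 0.7571]  K=[0.5030 0.1546; -0.1403 0.6504]  nu=[3.6516, 2.9270]  x^+=[2.3523, 0.4554]  P^+=[0.2183 -0.0415; -0.0415 0.1653]
step 5: x^-=[1.8788, -0.1039]  P^-=[0.4801 -0.0478; -0.0478 0.5122]  S=[0.9892 -0.0413; -0.0413 0.7567]  K=[0.5029 0.1546; -0.1403 0.6503]  nu=[0.2473, 2.9502]  x^+=[2.4593, 1.7799]  P^+=[0.2182 -0.0415; -0.0415 0.1652]

K[0,1] = 0.1546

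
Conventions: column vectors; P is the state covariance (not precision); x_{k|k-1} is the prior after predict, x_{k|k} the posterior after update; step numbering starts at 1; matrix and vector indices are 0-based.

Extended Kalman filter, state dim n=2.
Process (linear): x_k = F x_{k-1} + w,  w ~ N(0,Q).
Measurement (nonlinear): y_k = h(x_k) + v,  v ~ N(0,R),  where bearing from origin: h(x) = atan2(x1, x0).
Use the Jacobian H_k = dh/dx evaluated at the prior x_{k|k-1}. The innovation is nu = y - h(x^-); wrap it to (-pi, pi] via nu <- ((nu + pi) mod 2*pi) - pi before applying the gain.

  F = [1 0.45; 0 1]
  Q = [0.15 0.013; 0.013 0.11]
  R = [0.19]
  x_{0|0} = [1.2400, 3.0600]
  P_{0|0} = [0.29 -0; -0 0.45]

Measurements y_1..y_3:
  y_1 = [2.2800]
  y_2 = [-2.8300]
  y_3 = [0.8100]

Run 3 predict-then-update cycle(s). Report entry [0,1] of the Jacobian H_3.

H_jac[0,1] = 0.1290

step 1: x^-=[2.6170, 3.0600]  P^-=[0.5311 0.2155; 0.2155 0.5600]  H_jac=[-0.1887 0.1614]  S=[0.2104]  K=[-0.3112; 0.2363]  nu=[1.4167]  x^+=[2.1762, 3.3948]  P^+=[0.5108 0.2310; 0.2310 0.5482]
step 2: x^-=[3.7038, 3.3948]  P^-=[0.9797 0.4907; 0.4907 0.6582]  H_jac=[-0.1345 0.1467]  S=[0.2025]  K=[-0.2950; 0.1511]  nu=[2.7113]  x^+=[2.9039, 3.8044]  P^+=[0.9620 0.4997; 0.4997 0.6536]
step 3: x^-=[4.6159, 3.8044]  P^-=[1.6941 0.8068; 0.8068 0.7636]  H_jac=[-0.1063 0.1290]  S=[0.1997]  K=[-0.3807; 0.0637]  nu=[0.1207]  x^+=[4.5700, 3.8121]  P^+=[1.6652 0.8117; 0.8117 0.7628]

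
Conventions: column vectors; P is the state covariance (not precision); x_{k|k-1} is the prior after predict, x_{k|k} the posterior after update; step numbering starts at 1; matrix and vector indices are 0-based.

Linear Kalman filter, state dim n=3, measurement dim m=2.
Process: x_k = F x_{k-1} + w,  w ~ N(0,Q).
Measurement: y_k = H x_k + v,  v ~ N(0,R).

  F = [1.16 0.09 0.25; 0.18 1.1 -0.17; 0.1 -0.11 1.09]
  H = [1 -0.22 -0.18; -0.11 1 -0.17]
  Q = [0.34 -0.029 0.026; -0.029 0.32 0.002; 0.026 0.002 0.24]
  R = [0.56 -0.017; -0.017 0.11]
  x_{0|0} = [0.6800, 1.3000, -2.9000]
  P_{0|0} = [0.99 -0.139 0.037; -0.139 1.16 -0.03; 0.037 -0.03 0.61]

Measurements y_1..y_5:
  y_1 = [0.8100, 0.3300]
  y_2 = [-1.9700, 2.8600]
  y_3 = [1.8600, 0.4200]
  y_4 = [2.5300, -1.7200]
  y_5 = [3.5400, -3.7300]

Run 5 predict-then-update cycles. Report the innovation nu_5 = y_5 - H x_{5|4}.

step 1: x^-=[0.1808, 2.0454, -3.2360]  P^-=[1.7108 0.0736 0.3577; 0.0736 1.7272 -0.2760; 0.3577 -0.2760 1.0070]  S=[2.2040 -0.4933; -0.4933 1.9780]  K=[0.7624 0.1015; 0.0883 0.9148; 0.0556 -0.2321]  nu=[0.4967, -2.2456]  x^+=[0.3316, 0.0349, -2.6872]  P^+=[0.4857 0.0901 0.2263; 0.0901 0.1342 0.1482; 0.2263 0.1482 0.8809]
step 2: x^-=[-0.2840, 0.5548, -2.8997]  P^-=[1.2065 0.1687 0.6126; 0.1687 0.4900 0.0604; 0.6126 0.0604 1.3049]  S=[1.5425 -0.1454; -0.1454 0.6176]  K=[0.6916 0.0525; 0.1052 0.7715; 0.2059 -0.3221]  nu=[-2.0859, 1.7810]  x^+=[-1.6330, 1.7095, -3.9028]  P^+=[0.4776 0.1099 0.3726; 0.1099 0.1289 0.1986; 0.3726 0.1986 1.1561]
step 3: x^-=[-2.7161, 2.2500, -4.6053]  P^-=[1.3040 0.1712 0.8766; 0.1712 0.4713 0.0993; 0.8766 0.0993 1.6511]  S=[1.5572 -0.1840; -0.1840 0.6062]  K=[0.7138 0.0168; 0.1212 0.7554; 0.3152 -0.3627]  nu=[4.2421, -2.9117]  x^+=[0.2633, 0.5645, -2.2125]  P^+=[0.5147 0.1285 0.4832; 0.1285 0.1362 0.2416; 0.4832 0.2416 1.3747]
step 4: x^-=[-0.1969, 1.0445, -2.4474]  P^-=[1.4376 0.1887 1.0839; 0.1887 0.4722 0.1324; 1.0839 0.1324 1.9246]  S=[1.6200 -0.2085; -0.2085 0.6092]  K=[0.7415 0.0016; 0.1342 0.7500; 0.3880 -0.3826]  nu=[2.5162, -3.2022]  x^+=[1.6638, -1.0195, -0.2460]  P^+=[0.5473 0.1428 0.5591; 0.1428 0.1423 0.2729; 0.5591 0.2729 1.5297]
step 5: x^-=[1.7768, -0.7802, 0.0104]  P^-=[1.5396 0.2047 1.2282; 0.2047 0.4744 0.1565; 1.2282 0.1565 2.1179]  S=[1.6714 -0.2231; -0.2231 0.6120]  K=[0.7611 -0.0060; 0.1429 0.7471; 0.4334 -0.3953]  nu=[1.5934, -2.7526]  x^+=[3.0061, -2.6089, 1.7892]  P^+=[0.5692 0.1523 0.6077; 0.1523 0.1464 0.2934; 0.6077 0.2934 1.6319]

innov = [1.5934, -2.7526]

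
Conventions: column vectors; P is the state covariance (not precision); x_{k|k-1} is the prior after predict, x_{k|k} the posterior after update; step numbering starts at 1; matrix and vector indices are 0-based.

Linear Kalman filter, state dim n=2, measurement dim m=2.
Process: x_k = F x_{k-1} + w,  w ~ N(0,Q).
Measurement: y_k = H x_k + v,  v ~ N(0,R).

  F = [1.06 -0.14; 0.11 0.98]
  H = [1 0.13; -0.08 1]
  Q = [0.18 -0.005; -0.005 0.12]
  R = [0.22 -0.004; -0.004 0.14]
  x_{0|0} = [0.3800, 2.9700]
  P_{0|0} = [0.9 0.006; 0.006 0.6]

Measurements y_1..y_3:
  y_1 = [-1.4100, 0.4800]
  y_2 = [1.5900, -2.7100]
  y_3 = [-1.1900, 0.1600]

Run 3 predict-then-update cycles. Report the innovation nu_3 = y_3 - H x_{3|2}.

innov = [-1.9554, 1.4914]

step 1: x^-=[-0.0130, 2.9524]  P^-=[1.2012 0.0238; 0.0238 0.7084]  S=[1.4394 0.0155; 0.0155 0.8523]  K=[0.8378 -0.1001; 0.0716 0.8276]  nu=[-1.7808, -2.4734]  x^+=[-1.2573, 0.7778]  P^+=[0.1850 -0.0026; -0.0026 0.1154]
step 2: x^-=[-1.4416, 0.6239]  P^-=[0.3909 -0.0019; -0.0019 0.2325]  S=[0.6144 -0.0069; -0.0069 0.3753]  K=[0.6351 -0.0766; 0.0531 0.6209]  nu=[2.9505, -3.4493]  x^+=[0.6965, -1.3609]  P^+=[0.1403 -0.0020; -0.0020 0.0865]
step 3: x^-=[0.9288, -1.2571]  P^-=[0.3399 -0.0026; -0.0026 0.2044]  S=[0.5627 -0.0072; -0.0072 0.3470]  K=[0.6026 -0.0734; 0.0501 0.5907]  nu=[-1.9554, 1.4914]  x^+=[-0.3589, -0.4742]  P^+=[0.1331 -0.0020; -0.0020 0.0823]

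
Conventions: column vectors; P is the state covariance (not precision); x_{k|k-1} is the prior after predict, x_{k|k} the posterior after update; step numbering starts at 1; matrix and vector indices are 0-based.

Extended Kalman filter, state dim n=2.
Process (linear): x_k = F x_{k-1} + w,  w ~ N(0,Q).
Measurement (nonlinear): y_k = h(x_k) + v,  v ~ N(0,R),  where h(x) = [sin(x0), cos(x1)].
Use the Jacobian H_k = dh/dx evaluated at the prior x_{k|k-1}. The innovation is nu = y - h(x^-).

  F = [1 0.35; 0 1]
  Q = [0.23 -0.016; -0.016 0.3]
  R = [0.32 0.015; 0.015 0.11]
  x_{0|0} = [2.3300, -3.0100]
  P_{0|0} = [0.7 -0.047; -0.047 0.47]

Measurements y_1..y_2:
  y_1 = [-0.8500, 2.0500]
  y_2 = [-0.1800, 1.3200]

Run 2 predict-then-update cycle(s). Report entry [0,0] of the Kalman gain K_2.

K[0,0] = 0.7779

step 1: x^-=[1.2765, -3.0100]  P^-=[0.9547 0.1015; 0.1015 0.7700]  H_jac=[0.2901 0.0000; 0.0000 0.1312]  S=[0.4003 0.0189; 0.0189 0.1233]  K=[0.6916 0.0022; 0.0352 0.8143]  nu=[-1.8070, 3.0414]  x^+=[0.0334, -0.5969]  P^+=[0.7631 0.0809; 0.0809 0.6867]
step 2: x^-=[-0.1755, -0.5969]  P^-=[1.1339 0.3053; 0.3053 0.9867]  H_jac=[0.9846 0.0000; 0.0000 0.5621]  S=[1.4193 0.1839; 0.1839 0.4218]  K=[0.7779 0.0676; 0.0438 1.2959]  nu=[-0.0054, 0.4929]  x^+=[-0.1464, 0.0416]  P^+=[0.2538 0.0340; 0.0340 0.2548]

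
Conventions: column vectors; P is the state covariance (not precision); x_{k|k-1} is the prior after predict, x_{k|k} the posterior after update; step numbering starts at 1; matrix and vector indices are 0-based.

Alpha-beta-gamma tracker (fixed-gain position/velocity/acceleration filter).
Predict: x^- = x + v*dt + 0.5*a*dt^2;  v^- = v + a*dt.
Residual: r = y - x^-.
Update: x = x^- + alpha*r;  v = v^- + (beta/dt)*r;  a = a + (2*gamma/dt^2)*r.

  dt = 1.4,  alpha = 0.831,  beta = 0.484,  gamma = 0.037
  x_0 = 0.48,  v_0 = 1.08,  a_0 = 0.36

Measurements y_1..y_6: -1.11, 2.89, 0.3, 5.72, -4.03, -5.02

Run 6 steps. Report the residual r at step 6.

step 1: x_pred=2.3448  r=-3.4548  x^+=-0.5261  v^+=0.3896  a^+=0.2296
step 2: x_pred=0.2443  r=2.6457  x^+=2.4429  v^+=1.6257  a^+=0.3295
step 3: x_pred=5.0417  r=-4.7417  x^+=1.1013  v^+=0.4476  a^+=0.1504
step 4: x_pred=1.8755  r=3.8445  x^+=5.0703  v^+=1.9874  a^+=0.2956
step 5: x_pred=8.1422  r=-12.1722  x^+=-1.9729  v^+=-1.8070  a^+=-0.1640
step 6: x_pred=-4.6633  r=-0.3567  x^+=-4.9597  v^+=-2.1598  a^+=-0.1774

resid = -0.3567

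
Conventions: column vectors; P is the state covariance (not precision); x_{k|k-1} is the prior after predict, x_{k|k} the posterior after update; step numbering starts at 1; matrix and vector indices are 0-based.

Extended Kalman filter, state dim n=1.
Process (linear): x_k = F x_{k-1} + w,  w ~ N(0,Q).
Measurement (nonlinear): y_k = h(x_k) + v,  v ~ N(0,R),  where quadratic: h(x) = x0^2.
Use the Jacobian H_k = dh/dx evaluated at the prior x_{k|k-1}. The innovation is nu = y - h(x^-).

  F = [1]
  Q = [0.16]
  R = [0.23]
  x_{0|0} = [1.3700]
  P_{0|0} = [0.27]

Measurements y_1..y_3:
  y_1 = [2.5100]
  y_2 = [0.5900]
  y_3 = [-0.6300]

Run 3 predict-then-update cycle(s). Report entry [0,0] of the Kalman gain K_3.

step 1: x^-=[1.3700]  P^-=[0.4300]  H_jac=[2.7400]  S=[3.4583]  K=[0.3407]  nu=[0.6331]  x^+=[1.5857]  P^+=[0.0286]
step 2: x^-=[1.5857]  P^-=[0.1886]  H_jac=[3.1714]  S=[2.1269]  K=[0.2812]  nu=[-1.9244]  x^+=[1.0445]  P^+=[0.0204]
step 3: x^-=[1.0445]  P^-=[0.1804]  H_jac=[2.0890]  S=[1.0172]  K=[0.3705]  nu=[-1.7210]  x^+=[0.4069]  P^+=[0.0408]

K[0,0] = 0.3705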